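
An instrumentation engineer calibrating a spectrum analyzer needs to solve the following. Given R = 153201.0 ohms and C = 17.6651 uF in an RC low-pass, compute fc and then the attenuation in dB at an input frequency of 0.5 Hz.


Step 1 — cutoff frequency:
fc = 1 / (2*pi*R*C)
C = 17.6651 uF = 1.76651e-05 F
fc = 1 / (2*pi*153201.0*1.76651e-05)
   = 0.0588088 Hz

Step 2 — magnitude at f = 0.5 Hz:
|H(f)| = 1 / sqrt(1 + (f/fc)^2)
f/fc = 0.5 / 0.0588088 = 8.502129
|H| = 1 / sqrt(1 + 72.286198) = 0.1168124
|H|_dB = 20*log10(0.1168124) = -18.65 dB

fc = 0.0588088 Hz; |H(0.5 Hz)| = -18.65 dB


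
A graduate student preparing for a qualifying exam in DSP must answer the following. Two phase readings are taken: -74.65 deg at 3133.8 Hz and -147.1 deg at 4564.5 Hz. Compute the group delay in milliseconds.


Group delay from phase difference:
tau = -d(phi)/d(omega)
d(phi) = -72.45 deg = -1.264491 rad
d(omega) = 2*pi*(4564.5 - 3133.8) = 8989.3532 rad/s
tau = -(-1.264491) / 8989.3532
    = 0.1407 ms

0.1407 ms


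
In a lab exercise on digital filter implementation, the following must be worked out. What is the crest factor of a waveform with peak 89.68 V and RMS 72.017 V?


Crest factor is the ratio of peak to RMS:
CF = V_peak / V_rms
   = 89.68 / 72.017
   = 1.2453

1.2453


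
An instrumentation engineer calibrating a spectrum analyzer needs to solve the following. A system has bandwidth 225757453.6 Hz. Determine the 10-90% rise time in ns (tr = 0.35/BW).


Rise time from bandwidth relationship:
tr = 0.35 / BW
   = 0.35 / 225757453.6
   = 1.550336409e-09 s
   = 1.5503 ns

1.5503 ns


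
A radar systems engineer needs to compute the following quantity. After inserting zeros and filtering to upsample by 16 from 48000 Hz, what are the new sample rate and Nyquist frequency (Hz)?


Step 1 — output sample rate after interpolation by L:
fs_out = L * fs_in = 16 * 48000 = 768000 Hz

Step 2 — Nyquist frequency of the output stream:
f_Nyq = fs_out / 2 = 768000 / 2 = 384000.0 Hz

fs_out = 768000 Hz; f_Nyquist = 384000.0 Hz


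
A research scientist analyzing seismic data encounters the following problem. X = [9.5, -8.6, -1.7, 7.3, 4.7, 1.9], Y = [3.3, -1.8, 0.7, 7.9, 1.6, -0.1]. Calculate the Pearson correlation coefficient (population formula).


Pearson correlation coefficient (population):
r = cov(X,Y) / (std(X) * std(Y))
Mean X = 2.1833, Mean Y = 1.9333
Cov(X,Y) = 14.218889
Std(X) = 6.020636, Std(Y) = 3.08689
r = 0.7651

0.7651


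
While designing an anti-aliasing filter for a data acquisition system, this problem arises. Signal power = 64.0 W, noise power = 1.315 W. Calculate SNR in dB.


SNR in decibels:
SNR = 10 * log10(Ps / Pn)
    = 10 * log10(64.0 / 1.315)
    = 10 * log10(48.6692)
    = 10 * 1.6873
    = 16.87 dB

16.87 dB


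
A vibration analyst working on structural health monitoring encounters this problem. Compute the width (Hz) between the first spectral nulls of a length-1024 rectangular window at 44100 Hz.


Main lobe width for a rectangular window:
Width = 2 * fs / N
      = 2 * 44100 / 1024
      = 88200 / 1024
      = 86.133 Hz

86.133 Hz


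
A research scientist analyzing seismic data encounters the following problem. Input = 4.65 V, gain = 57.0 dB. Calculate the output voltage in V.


Output voltage from dB gain:
V_out = V_in * 10^(gain_dB / 20)
      = 4.65 * 10^(57.0 / 20)
      = 4.65 * 707.945784
      = 3291.9479 V

3291.9479 V


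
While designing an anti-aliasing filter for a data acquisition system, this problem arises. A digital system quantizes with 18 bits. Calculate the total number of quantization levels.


Number of quantization levels = 2^N
= 2^18
= 262144

262144


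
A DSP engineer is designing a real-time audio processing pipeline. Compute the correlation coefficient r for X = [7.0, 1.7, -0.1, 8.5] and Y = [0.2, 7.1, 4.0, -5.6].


Pearson correlation coefficient (population):
r = cov(X,Y) / (std(X) * std(Y))
Mean X = 4.275, Mean Y = 1.425
Cov(X,Y) = -14.724375
Std(X) = 3.572377, Std(Y) = 4.735174
r = -0.8704

-0.8704


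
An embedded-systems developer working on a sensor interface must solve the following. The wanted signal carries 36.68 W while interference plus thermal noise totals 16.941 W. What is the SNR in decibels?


SNR in decibels:
SNR = 10 * log10(Ps / Pn)
    = 10 * log10(36.68 / 16.941)
    = 10 * log10(2.1652)
    = 10 * 0.3355
    = 3.35 dB

3.35 dB


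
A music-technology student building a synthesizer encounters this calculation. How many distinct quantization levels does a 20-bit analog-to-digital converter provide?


Number of quantization levels = 2^N
= 2^20
= 1048576

1048576


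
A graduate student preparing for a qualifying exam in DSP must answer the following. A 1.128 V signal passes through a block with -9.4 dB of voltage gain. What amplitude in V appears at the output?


Output voltage from dB gain:
V_out = V_in * 10^(gain_dB / 20)
      = 1.128 * 10^(-9.4 / 20)
      = 1.128 * 0.338844
      = 0.3822 V

0.3822 V


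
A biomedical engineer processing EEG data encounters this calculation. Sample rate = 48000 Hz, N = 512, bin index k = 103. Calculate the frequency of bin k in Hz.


Frequency of DFT bin k:
f_k = k * fs / N
    = 103 * 48000 / 512
    = 4944000 / 512
    = 9656.25 Hz

9656.25 Hz


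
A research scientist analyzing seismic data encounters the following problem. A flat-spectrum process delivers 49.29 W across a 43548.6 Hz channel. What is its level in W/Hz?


Power spectral density:
PSD = P / BW
    = 49.29 / 43548.6
    = 0.00113184 W/Hz

0.00113184 W/Hz


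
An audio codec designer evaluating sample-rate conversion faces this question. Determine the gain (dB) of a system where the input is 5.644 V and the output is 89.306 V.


Voltage gain in dB:
G = 20 * log10(Vout / Vin)
  = 20 * log10(89.306 / 5.644)
  = 20 * log10(15.823175)
  = 20 * 1.199294
  = 23.99 dB

23.99 dB


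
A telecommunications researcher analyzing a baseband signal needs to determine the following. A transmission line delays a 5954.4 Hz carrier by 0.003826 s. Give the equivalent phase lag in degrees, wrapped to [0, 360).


Phase shift from frequency and time delay:
phi = 360 * f * t_delay
    = 360 * 5954.4 * 0.003826
    = 8201.35 degrees
    mod 360 = 281.35 degrees

281.35 degrees


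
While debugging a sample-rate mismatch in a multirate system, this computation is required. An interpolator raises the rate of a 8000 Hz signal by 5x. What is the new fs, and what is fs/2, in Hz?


Step 1 — output sample rate after interpolation by L:
fs_out = L * fs_in = 5 * 8000 = 40000 Hz

Step 2 — Nyquist frequency of the output stream:
f_Nyq = fs_out / 2 = 40000 / 2 = 20000.0 Hz

fs_out = 40000 Hz; f_Nyquist = 20000.0 Hz


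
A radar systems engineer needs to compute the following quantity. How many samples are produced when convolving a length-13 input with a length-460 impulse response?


Linear convolution output length:
L = N + M - 1
  = 13 + 460 - 1
  = 472 samples

472


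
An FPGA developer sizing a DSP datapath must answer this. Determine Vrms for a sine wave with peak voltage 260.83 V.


RMS voltage for a sinusoidal waveform:
V_rms = V_peak / sqrt(2)
      = 260.83 / 1.414214
      = 184.435 V

184.435 V


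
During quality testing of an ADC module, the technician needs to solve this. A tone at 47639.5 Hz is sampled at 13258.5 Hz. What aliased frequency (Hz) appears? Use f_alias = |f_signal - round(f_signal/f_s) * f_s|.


Compute the nearest integer multiple of fs to the signal:
n = round(47639.5 / 13258.5) = 4
f_alias = |47639.5 - 4 * 13258.5|
        = |47639.5 - 53034.0|
        = 5394.5 Hz

5394.5


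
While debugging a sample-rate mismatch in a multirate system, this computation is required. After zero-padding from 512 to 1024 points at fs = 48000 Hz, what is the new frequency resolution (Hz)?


Frequency resolution after zero-padding:
N_padded = 512 * 2 = 1024
df = fs / N_padded
   = 48000 / 1024
   = 46.875 Hz

46.875 Hz


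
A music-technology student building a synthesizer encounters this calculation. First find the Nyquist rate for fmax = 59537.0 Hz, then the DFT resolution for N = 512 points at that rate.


Step 1 — Nyquist sampling rate:
fs = 2 * fmax = 2 * 59537.0 = 119074.0 Hz

Step 2 — DFT bin spacing:
df = fs / N = 119074.0 / 512 = 232.5664 Hz

232.5664 Hz


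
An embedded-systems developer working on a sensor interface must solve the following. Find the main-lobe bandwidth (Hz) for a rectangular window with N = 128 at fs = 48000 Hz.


Main lobe width for a rectangular window:
Width = 2 * fs / N
      = 2 * 48000 / 128
      = 96000 / 128
      = 750.0 Hz

750.0 Hz


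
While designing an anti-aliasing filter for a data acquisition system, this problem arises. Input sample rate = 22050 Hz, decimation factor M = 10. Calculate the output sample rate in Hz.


Decimation reduces the sample rate:
fs_out = fs_in / M
       = 22050 / 10
       = 2205.0 Hz

2205.0 Hz


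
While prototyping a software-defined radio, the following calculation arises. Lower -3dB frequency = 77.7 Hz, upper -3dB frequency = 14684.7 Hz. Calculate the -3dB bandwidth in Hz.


Bandwidth is the difference of -3dB frequencies:
BW = f_high - f_low
   = 14684.7 - 77.7
   = 14607.0 Hz

14607.0 Hz


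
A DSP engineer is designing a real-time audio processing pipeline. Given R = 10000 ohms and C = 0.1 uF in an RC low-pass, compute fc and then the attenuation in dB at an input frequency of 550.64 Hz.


Step 1 — cutoff frequency:
fc = 1 / (2*pi*R*C)
C = 0.1 uF = 1e-07 F
fc = 1 / (2*pi*10000*1e-07)
   = 159.155 Hz

Step 2 — magnitude at f = 550.64 Hz:
|H(f)| = 1 / sqrt(1 + (f/fc)^2)
f/fc = 550.64 / 159.155 = 3.459772
|H| = 1 / sqrt(1 + 11.970022) = 0.2776704
|H|_dB = 20*log10(0.2776704) = -11.13 dB

fc = 159.155 Hz; |H(550.64 Hz)| = -11.13 dB


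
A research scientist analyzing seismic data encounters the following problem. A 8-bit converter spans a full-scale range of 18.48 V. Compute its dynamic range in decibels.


Dynamic range from full-scale to LSB:
V_min = V_max / 2^bits = 18.48 / 2^8
DR = 20 * log10(V_max / V_min)
   = 20 * log10(2^8)
   = 20 * 8 * log10(2)
   = 48.16 dB

48.16 dB


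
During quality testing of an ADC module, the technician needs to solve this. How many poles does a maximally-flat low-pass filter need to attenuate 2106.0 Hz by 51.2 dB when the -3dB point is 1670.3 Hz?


Butterworth filter order formula:
n = log10(10^(A/10) - 1) / (2 * log10(f_stop/f_pass))
10^(51.2/10) - 1 = 131824.6739
f_stop/f_pass = 2106.0 / 1670.3 = 1.2609
n = 25.4311 -> ceil = 26

26


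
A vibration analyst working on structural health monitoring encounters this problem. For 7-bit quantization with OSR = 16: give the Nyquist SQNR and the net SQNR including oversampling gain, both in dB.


Step 1 — baseline SQNR at Nyquist:
SQNR_base = 6.02*N + 1.76
          = 6.02*7 + 1.76
          = 43.9 dB

Step 2 — oversampling processing gain:
G = 10*log10(OSR) = 10*log10(16) = 12.04 dB

Step 3 — total:
SQNR_total = 43.9 + 12.04 = 55.94 dB

Base SQNR = 43.9 dB; oversampled SQNR = 55.94 dB


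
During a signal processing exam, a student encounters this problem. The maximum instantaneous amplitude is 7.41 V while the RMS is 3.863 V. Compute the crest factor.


Crest factor is the ratio of peak to RMS:
CF = V_peak / V_rms
   = 7.41 / 3.863
   = 1.9182

1.9182


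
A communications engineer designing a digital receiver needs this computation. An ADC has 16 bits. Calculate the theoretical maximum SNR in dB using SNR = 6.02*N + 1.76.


Theoretical SNR for a full-scale sinusoid:
SNR = 6.02 * N + 1.76
    = 6.02 * 16 + 1.76
    = 96.32 + 1.76
    = 98.08 dB

98.08 dB


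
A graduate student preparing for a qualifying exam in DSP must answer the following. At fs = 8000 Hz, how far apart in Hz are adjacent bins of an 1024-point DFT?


DFT frequency resolution:
df = fs / N
   = 8000 / 1024
   = 7.8125 Hz

7.8125 Hz


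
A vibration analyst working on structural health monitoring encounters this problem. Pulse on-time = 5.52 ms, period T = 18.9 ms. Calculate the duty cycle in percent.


Duty cycle as a percentage:
DC = (t_on / T) * 100
   = (5.52 / 18.9) * 100
   = 0.292063 * 100
   = 29.21 %

29.21 %


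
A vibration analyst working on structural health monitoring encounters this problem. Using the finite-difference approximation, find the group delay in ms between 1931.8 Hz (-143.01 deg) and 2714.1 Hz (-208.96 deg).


Group delay from phase difference:
tau = -d(phi)/d(omega)
d(phi) = -65.95 deg = -1.151045 rad
d(omega) = 2*pi*(2714.1 - 1931.8) = 4915.3359 rad/s
tau = -(-1.151045) / 4915.3359
    = 0.2342 ms

0.2342 ms


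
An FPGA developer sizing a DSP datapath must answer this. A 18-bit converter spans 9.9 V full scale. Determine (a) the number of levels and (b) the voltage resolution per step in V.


Step 1 — number of quantization levels:
L = 2^N = 2^18 = 262144

Step 2 — LSB step size:
delta = Vfs / L
      = 9.9 / 262144
      = 3.777e-05 V

Levels = 262144; step size = 3.777e-05 V


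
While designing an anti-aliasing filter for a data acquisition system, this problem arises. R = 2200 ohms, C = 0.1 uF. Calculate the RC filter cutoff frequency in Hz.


Cutoff frequency of a first-order RC filter:
fc = 1 / (2 * pi * R * C)
C = 0.1 uF = 1e-07 F
fc = 1 / (2 * pi * 2200 * 1e-07)
   = 1 / 0.0013823007675795
   = 723.43156 Hz

723.43156 Hz


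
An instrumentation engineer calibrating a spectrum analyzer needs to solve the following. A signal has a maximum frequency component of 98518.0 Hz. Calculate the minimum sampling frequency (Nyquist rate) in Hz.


The Nyquist rate is twice the maximum frequency component.
fs_min = 2 * fmax
      = 2 * 98518.0
      = 197036.0 Hz

197036.0


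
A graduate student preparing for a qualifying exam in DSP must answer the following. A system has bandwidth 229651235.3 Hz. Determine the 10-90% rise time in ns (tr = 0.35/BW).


Rise time from bandwidth relationship:
tr = 0.35 / BW
   = 0.35 / 229651235.3
   = 1.524050152e-09 s
   = 1.5241 ns

1.5241 ns


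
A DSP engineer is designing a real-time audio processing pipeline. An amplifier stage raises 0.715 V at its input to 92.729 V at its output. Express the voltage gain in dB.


Voltage gain in dB:
G = 20 * log10(Vout / Vin)
  = 20 * log10(92.729 / 0.715)
  = 20 * log10(129.690909)
  = 20 * 2.11291
  = 42.26 dB

42.26 dB


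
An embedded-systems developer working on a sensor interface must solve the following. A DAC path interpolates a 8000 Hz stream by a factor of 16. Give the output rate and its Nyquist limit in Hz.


Step 1 — output sample rate after interpolation by L:
fs_out = L * fs_in = 16 * 8000 = 128000 Hz

Step 2 — Nyquist frequency of the output stream:
f_Nyq = fs_out / 2 = 128000 / 2 = 64000.0 Hz

fs_out = 128000 Hz; f_Nyquist = 64000.0 Hz


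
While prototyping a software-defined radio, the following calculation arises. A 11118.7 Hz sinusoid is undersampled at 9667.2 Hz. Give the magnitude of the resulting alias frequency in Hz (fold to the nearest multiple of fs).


Compute the nearest integer multiple of fs to the signal:
n = round(11118.7 / 9667.2) = 1
f_alias = |11118.7 - 1 * 9667.2|
        = |11118.7 - 9667.2|
        = 1451.5 Hz

1451.5


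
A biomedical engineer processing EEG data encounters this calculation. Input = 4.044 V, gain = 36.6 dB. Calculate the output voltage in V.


Output voltage from dB gain:
V_out = V_in * 10^(gain_dB / 20)
      = 4.044 * 10^(36.6 / 20)
      = 4.044 * 67.608298
      = 273.408 V

273.408 V


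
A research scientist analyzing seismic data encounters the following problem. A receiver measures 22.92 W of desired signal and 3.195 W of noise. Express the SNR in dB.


SNR in decibels:
SNR = 10 * log10(Ps / Pn)
    = 10 * log10(22.92 / 3.195)
    = 10 * log10(7.1737)
    = 10 * 0.8557
    = 8.56 dB

8.56 dB


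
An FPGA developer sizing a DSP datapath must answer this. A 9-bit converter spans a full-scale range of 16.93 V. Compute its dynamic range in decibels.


Dynamic range from full-scale to LSB:
V_min = V_max / 2^bits = 16.93 / 2^9
DR = 20 * log10(V_max / V_min)
   = 20 * log10(2^9)
   = 20 * 9 * log10(2)
   = 54.19 dB

54.19 dB


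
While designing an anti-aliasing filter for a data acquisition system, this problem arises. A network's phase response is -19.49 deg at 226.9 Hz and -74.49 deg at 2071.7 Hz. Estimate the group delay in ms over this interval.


Group delay from phase difference:
tau = -d(phi)/d(omega)
d(phi) = -55.0 deg = -0.959931 rad
d(omega) = 2*pi*(2071.7 - 226.9) = 11591.2203 rad/s
tau = -(-0.959931) / 11591.2203
    = 0.0828 ms

0.0828 ms


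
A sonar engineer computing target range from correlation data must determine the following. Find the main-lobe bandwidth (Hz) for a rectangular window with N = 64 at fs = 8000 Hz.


Main lobe width for a rectangular window:
Width = 2 * fs / N
      = 2 * 8000 / 64
      = 16000 / 64
      = 250.0 Hz

250.0 Hz


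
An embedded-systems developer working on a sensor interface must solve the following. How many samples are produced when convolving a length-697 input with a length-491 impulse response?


Linear convolution output length:
L = N + M - 1
  = 697 + 491 - 1
  = 1187 samples

1187


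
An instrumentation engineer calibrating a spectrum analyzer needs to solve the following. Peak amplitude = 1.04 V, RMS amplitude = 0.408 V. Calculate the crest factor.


Crest factor is the ratio of peak to RMS:
CF = V_peak / V_rms
   = 1.04 / 0.408
   = 2.549

2.549


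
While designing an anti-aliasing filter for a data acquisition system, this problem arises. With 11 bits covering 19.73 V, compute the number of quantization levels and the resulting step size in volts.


Step 1 — number of quantization levels:
L = 2^N = 2^11 = 2048

Step 2 — LSB step size:
delta = Vfs / L
      = 19.73 / 2048
      = 0.00963379 V

Levels = 2048; step size = 0.00963379 V


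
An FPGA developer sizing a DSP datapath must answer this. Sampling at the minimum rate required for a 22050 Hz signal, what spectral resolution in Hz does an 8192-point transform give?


Step 1 — Nyquist sampling rate:
fs = 2 * fmax = 2 * 22050 = 44100 Hz

Step 2 — DFT bin spacing:
df = fs / N = 44100 / 8192 = 5.3833 Hz

5.3833 Hz


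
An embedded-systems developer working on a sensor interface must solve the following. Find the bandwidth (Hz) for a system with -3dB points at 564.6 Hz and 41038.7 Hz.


Bandwidth is the difference of -3dB frequencies:
BW = f_high - f_low
   = 41038.7 - 564.6
   = 40474.1 Hz

40474.1 Hz


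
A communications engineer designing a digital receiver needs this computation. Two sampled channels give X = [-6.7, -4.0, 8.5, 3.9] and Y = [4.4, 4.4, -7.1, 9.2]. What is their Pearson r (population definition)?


Pearson correlation coefficient (population):
r = cov(X,Y) / (std(X) * std(Y))
Mean X = 0.425, Mean Y = 2.725
Cov(X,Y) = -19.045625
Std(X) = 6.075103, Std(Y) = 6.001406
r = -0.5224

-0.5224


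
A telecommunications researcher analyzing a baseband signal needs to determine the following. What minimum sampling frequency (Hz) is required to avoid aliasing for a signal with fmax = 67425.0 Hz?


The Nyquist rate is twice the maximum frequency component.
fs_min = 2 * fmax
      = 2 * 67425.0
      = 134850.0 Hz

134850.0


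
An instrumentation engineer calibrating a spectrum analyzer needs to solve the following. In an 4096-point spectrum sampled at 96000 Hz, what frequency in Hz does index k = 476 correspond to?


Frequency of DFT bin k:
f_k = k * fs / N
    = 476 * 96000 / 4096
    = 45696000 / 4096
    = 11156.25 Hz

11156.25 Hz


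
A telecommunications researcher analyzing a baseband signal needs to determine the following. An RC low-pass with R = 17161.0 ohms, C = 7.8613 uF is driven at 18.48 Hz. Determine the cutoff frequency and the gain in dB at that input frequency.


Step 1 — cutoff frequency:
fc = 1 / (2*pi*R*C)
C = 7.8613 uF = 7.8613e-06 F
fc = 1 / (2*pi*17161.0*7.8613e-06)
   = 1.17973 Hz

Step 2 — magnitude at f = 18.48 Hz:
|H(f)| = 1 / sqrt(1 + (f/fc)^2)
f/fc = 18.48 / 1.17973 = 15.664601
|H| = 1 / sqrt(1 + 245.379724) = 0.0637085
|H|_dB = 20*log10(0.0637085) = -23.92 dB

fc = 1.17973 Hz; |H(18.48 Hz)| = -23.92 dB


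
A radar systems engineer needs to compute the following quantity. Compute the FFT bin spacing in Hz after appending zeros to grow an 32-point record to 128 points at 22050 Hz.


Frequency resolution after zero-padding:
N_padded = 32 * 4 = 128
df = fs / N_padded
   = 22050 / 128
   = 172.2656 Hz

172.2656 Hz


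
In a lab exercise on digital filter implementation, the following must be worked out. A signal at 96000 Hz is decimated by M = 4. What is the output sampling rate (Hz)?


Decimation reduces the sample rate:
fs_out = fs_in / M
       = 96000 / 4
       = 24000.0 Hz

24000.0 Hz


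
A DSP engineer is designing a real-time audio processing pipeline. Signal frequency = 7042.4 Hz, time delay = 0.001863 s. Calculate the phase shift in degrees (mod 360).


Phase shift from frequency and time delay:
phi = 360 * f * t_delay
    = 360 * 7042.4 * 0.001863
    = 4723.2 degrees
    mod 360 = 43.2 degrees

43.2 degrees


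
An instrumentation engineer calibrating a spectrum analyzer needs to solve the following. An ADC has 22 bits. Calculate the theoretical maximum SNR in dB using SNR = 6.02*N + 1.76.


Theoretical SNR for a full-scale sinusoid:
SNR = 6.02 * N + 1.76
    = 6.02 * 22 + 1.76
    = 132.44 + 1.76
    = 134.2 dB

134.2 dB


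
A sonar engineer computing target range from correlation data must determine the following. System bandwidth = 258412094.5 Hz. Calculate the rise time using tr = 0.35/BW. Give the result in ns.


Rise time from bandwidth relationship:
tr = 0.35 / BW
   = 0.35 / 258412094.5
   = 1.35442577e-09 s
   = 1.3544 ns

1.3544 ns


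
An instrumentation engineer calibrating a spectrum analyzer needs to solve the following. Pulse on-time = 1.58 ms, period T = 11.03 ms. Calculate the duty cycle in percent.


Duty cycle as a percentage:
DC = (t_on / T) * 100
   = (1.58 / 11.03) * 100
   = 0.143246 * 100
   = 14.32 %

14.32 %


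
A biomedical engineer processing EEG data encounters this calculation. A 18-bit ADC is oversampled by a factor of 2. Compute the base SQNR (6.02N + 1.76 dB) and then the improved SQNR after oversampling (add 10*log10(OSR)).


Step 1 — baseline SQNR at Nyquist:
SQNR_base = 6.02*N + 1.76
          = 6.02*18 + 1.76
          = 110.12 dB

Step 2 — oversampling processing gain:
G = 10*log10(OSR) = 10*log10(2) = 3.01 dB

Step 3 — total:
SQNR_total = 110.12 + 3.01 = 113.13 dB

Base SQNR = 110.12 dB; oversampled SQNR = 113.13 dB


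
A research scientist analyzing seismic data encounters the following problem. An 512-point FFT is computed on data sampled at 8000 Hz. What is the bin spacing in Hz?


DFT frequency resolution:
df = fs / N
   = 8000 / 512
   = 15.625 Hz

15.625 Hz


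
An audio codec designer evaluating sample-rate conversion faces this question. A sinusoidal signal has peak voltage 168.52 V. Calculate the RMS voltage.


RMS voltage for a sinusoidal waveform:
V_rms = V_peak / sqrt(2)
      = 168.52 / 1.414214
      = 119.162 V

119.162 V


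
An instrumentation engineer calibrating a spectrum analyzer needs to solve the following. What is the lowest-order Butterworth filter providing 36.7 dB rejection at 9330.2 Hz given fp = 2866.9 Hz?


Butterworth filter order formula:
n = log10(10^(A/10) - 1) / (2 * log10(f_stop/f_pass))
10^(36.7/10) - 1 = 4676.3514
f_stop/f_pass = 9330.2 / 2866.9 = 3.2545
n = 3.5805 -> ceil = 4

4


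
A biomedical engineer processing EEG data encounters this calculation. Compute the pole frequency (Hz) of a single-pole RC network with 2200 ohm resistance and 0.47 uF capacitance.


Cutoff frequency of a first-order RC filter:
fc = 1 / (2 * pi * R * C)
C = 0.47 uF = 4.7e-07 F
fc = 1 / (2 * pi * 2200 * 4.7e-07)
   = 1 / 0.0064968136076237
   = 153.921608 Hz

153.921608 Hz


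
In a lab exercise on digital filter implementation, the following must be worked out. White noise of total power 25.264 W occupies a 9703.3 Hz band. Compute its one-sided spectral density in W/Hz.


Power spectral density:
PSD = P / BW
    = 25.264 / 9703.3
    = 0.00260365 W/Hz

0.00260365 W/Hz


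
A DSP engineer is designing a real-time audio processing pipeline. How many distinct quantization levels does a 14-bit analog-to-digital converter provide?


Number of quantization levels = 2^N
= 2^14
= 16384

16384


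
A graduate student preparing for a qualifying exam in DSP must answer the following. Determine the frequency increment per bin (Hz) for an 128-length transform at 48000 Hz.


DFT frequency resolution:
df = fs / N
   = 48000 / 128
   = 375.0 Hz

375.0 Hz


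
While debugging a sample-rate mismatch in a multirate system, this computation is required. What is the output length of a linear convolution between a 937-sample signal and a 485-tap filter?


Linear convolution output length:
L = N + M - 1
  = 937 + 485 - 1
  = 1421 samples

1421


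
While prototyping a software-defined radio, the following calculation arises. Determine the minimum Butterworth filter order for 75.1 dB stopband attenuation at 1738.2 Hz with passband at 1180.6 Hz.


Butterworth filter order formula:
n = log10(10^(A/10) - 1) / (2 * log10(f_stop/f_pass))
10^(75.1/10) - 1 = 32359364.693
f_stop/f_pass = 1738.2 / 1180.6 = 1.4723
n = 22.3516 -> ceil = 23

23


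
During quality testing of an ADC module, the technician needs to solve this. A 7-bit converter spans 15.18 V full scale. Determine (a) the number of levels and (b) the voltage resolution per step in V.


Step 1 — number of quantization levels:
L = 2^N = 2^7 = 128

Step 2 — LSB step size:
delta = Vfs / L
      = 15.18 / 128
      = 0.11859375 V

Levels = 128; step size = 0.11859375 V


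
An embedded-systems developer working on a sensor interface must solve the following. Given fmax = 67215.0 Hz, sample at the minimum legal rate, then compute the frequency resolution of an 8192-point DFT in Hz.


Step 1 — Nyquist sampling rate:
fs = 2 * fmax = 2 * 67215.0 = 134430.0 Hz

Step 2 — DFT bin spacing:
df = fs / N = 134430.0 / 8192 = 16.4099 Hz

16.4099 Hz


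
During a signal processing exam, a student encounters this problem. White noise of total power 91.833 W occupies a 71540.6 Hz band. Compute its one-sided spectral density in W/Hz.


Power spectral density:
PSD = P / BW
    = 91.833 / 71540.6
    = 0.00128365 W/Hz

0.00128365 W/Hz


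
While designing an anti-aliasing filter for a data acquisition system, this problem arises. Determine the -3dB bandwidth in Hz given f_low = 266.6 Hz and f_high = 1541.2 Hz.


Bandwidth is the difference of -3dB frequencies:
BW = f_high - f_low
   = 1541.2 - 266.6
   = 1274.6 Hz

1274.6 Hz


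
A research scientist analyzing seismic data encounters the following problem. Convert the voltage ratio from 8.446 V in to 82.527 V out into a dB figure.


Voltage gain in dB:
G = 20 * log10(Vout / Vin)
  = 20 * log10(82.527 / 8.446)
  = 20 * log10(9.771134)
  = 20 * 0.989945
  = 19.8 dB

19.8 dB


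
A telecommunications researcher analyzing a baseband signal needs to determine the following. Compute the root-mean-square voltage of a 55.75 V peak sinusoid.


RMS voltage for a sinusoidal waveform:
V_rms = V_peak / sqrt(2)
      = 55.75 / 1.414214
      = 39.421 V

39.421 V


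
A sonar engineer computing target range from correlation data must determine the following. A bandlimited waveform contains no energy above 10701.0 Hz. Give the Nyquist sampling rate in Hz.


The Nyquist rate is twice the maximum frequency component.
fs_min = 2 * fmax
      = 2 * 10701.0
      = 21402.0 Hz

21402.0


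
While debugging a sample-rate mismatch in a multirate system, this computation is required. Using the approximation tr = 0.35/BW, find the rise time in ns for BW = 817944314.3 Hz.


Rise time from bandwidth relationship:
tr = 0.35 / BW
   = 0.35 / 817944314.3
   = 4.279019902e-10 s
   = 0.4279 ns

0.4279 ns


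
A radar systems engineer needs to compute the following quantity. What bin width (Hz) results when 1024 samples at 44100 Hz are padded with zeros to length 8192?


Frequency resolution after zero-padding:
N_padded = 1024 * 8 = 8192
df = fs / N_padded
   = 44100 / 8192
   = 5.3833 Hz

5.3833 Hz


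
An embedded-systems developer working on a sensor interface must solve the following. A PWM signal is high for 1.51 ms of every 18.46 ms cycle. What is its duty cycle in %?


Duty cycle as a percentage:
DC = (t_on / T) * 100
   = (1.51 / 18.46) * 100
   = 0.081798 * 100
   = 8.18 %

8.18 %


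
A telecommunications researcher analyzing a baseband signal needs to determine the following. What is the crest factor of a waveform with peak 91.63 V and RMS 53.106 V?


Crest factor is the ratio of peak to RMS:
CF = V_peak / V_rms
   = 91.63 / 53.106
   = 1.7254

1.7254


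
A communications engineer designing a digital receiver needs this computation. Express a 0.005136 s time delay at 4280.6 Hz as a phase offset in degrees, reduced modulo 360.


Phase shift from frequency and time delay:
phi = 360 * f * t_delay
    = 360 * 4280.6 * 0.005136
    = 7914.66 degrees
    mod 360 = 354.66 degrees

354.66 degrees


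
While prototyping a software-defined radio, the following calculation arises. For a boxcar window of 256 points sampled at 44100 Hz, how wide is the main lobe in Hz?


Main lobe width for a rectangular window:
Width = 2 * fs / N
      = 2 * 44100 / 256
      = 88200 / 256
      = 344.531 Hz

344.531 Hz


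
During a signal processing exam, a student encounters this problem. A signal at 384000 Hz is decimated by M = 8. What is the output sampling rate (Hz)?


Decimation reduces the sample rate:
fs_out = fs_in / M
       = 384000 / 8
       = 48000.0 Hz

48000.0 Hz


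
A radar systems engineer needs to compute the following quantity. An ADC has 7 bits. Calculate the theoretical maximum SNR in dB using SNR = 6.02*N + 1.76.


Theoretical SNR for a full-scale sinusoid:
SNR = 6.02 * N + 1.76
    = 6.02 * 7 + 1.76
    = 42.14 + 1.76
    = 43.9 dB

43.9 dB


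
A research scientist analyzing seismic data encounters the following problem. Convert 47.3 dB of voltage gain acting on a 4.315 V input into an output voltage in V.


Output voltage from dB gain:
V_out = V_in * 10^(gain_dB / 20)
      = 4.315 * 10^(47.3 / 20)
      = 4.315 * 231.739465
      = 999.9558 V

999.9558 V


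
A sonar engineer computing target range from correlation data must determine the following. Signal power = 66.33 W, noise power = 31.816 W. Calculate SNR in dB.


SNR in decibels:
SNR = 10 * log10(Ps / Pn)
    = 10 * log10(66.33 / 31.816)
    = 10 * log10(2.0848)
    = 10 * 0.3191
    = 3.19 dB

3.19 dB


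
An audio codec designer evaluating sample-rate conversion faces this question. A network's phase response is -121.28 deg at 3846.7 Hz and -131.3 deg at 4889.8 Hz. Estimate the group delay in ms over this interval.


Group delay from phase difference:
tau = -d(phi)/d(omega)
d(phi) = -10.02 deg = -0.174882 rad
d(omega) = 2*pi*(4889.8 - 3846.7) = 6553.9906 rad/s
tau = -(-0.174882) / 6553.9906
    = 0.0267 ms

0.0267 ms


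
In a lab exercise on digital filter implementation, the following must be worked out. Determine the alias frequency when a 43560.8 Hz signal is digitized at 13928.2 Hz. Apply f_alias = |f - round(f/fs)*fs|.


Compute the nearest integer multiple of fs to the signal:
n = round(43560.8 / 13928.2) = 3
f_alias = |43560.8 - 3 * 13928.2|
        = |43560.8 - 41784.6|
        = 1776.2 Hz

1776.2


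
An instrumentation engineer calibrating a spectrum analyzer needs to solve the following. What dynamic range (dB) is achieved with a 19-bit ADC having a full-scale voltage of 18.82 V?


Dynamic range from full-scale to LSB:
V_min = V_max / 2^bits = 18.82 / 2^19
DR = 20 * log10(V_max / V_min)
   = 20 * log10(2^19)
   = 20 * 19 * log10(2)
   = 114.39 dB

114.39 dB


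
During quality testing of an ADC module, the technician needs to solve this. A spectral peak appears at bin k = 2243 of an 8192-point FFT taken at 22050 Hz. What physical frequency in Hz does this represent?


Frequency of DFT bin k:
f_k = k * fs / N
    = 2243 * 22050 / 8192
    = 49458150 / 8192
    = 6037.372 Hz

6037.372 Hz


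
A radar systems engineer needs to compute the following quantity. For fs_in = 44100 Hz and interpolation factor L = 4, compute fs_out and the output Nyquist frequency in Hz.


Step 1 — output sample rate after interpolation by L:
fs_out = L * fs_in = 4 * 44100 = 176400 Hz

Step 2 — Nyquist frequency of the output stream:
f_Nyq = fs_out / 2 = 176400 / 2 = 88200.0 Hz

fs_out = 176400 Hz; f_Nyquist = 88200.0 Hz


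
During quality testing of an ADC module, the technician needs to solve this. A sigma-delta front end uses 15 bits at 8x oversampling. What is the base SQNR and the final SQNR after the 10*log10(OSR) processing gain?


Step 1 — baseline SQNR at Nyquist:
SQNR_base = 6.02*N + 1.76
          = 6.02*15 + 1.76
          = 92.06 dB

Step 2 — oversampling processing gain:
G = 10*log10(OSR) = 10*log10(8) = 9.03 dB

Step 3 — total:
SQNR_total = 92.06 + 9.03 = 101.09 dB

Base SQNR = 92.06 dB; oversampled SQNR = 101.09 dB


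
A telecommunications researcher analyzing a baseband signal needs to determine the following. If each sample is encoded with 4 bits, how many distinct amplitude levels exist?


Number of quantization levels = 2^N
= 2^4
= 16

16


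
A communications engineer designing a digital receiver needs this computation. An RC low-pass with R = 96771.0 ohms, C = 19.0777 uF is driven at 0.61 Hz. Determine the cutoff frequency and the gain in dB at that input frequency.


Step 1 — cutoff frequency:
fc = 1 / (2*pi*R*C)
C = 19.0777 uF = 1.90777e-05 F
fc = 1 / (2*pi*96771.0*1.90777e-05)
   = 0.0862083 Hz

Step 2 — magnitude at f = 0.61 Hz:
|H(f)| = 1 / sqrt(1 + (f/fc)^2)
f/fc = 0.61 / 0.0862083 = 7.075885
|H| = 1 / sqrt(1 + 50.068149) = 0.1399345
|H|_dB = 20*log10(0.1399345) = -17.08 dB

fc = 0.0862083 Hz; |H(0.61 Hz)| = -17.08 dB


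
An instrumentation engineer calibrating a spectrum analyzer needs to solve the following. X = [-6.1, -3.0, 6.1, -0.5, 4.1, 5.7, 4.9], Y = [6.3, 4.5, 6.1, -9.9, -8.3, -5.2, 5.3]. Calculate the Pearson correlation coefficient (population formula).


Pearson correlation coefficient (population):
r = cov(X,Y) / (std(X) * std(Y))
Mean X = 1.6, Mean Y = -0.1714
Cov(X,Y) = -6.507143
Std(X) = 4.457097, Std(Y) = 6.750389
r = -0.2163

-0.2163


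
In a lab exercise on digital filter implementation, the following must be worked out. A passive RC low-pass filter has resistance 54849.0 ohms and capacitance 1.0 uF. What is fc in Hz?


Cutoff frequency of a first-order RC filter:
fc = 1 / (2 * pi * R * C)
C = 1.0 uF = 1e-06 F
fc = 1 / (2 * pi * 54849.0 * 1e-06)
   = 1 / 0.34462643091349
   = 2.901693 Hz

2.901693 Hz


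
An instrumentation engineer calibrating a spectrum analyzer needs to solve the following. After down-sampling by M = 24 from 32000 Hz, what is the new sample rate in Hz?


Decimation reduces the sample rate:
fs_out = fs_in / M
       = 32000 / 24
       = 1333.3333 Hz

1333.3333 Hz


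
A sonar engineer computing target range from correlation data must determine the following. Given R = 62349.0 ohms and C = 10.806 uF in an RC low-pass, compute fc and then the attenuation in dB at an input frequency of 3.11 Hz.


Step 1 — cutoff frequency:
fc = 1 / (2*pi*R*C)
C = 10.806 uF = 1.0806e-05 F
fc = 1 / (2*pi*62349.0*1.0806e-05)
   = 0.236225 Hz

Step 2 — magnitude at f = 3.11 Hz:
|H(f)| = 1 / sqrt(1 + (f/fc)^2)
f/fc = 3.11 / 0.236225 = 13.165414
|H| = 1 / sqrt(1 + 173.328126) = 0.0757384
|H|_dB = 20*log10(0.0757384) = -22.41 dB

fc = 0.236225 Hz; |H(3.11 Hz)| = -22.41 dB


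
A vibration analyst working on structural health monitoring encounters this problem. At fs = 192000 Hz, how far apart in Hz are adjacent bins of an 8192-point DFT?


DFT frequency resolution:
df = fs / N
   = 192000 / 8192
   = 23.4375 Hz

23.4375 Hz


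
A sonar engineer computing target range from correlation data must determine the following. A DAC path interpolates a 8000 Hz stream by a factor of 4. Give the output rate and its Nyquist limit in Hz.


Step 1 — output sample rate after interpolation by L:
fs_out = L * fs_in = 4 * 8000 = 32000 Hz

Step 2 — Nyquist frequency of the output stream:
f_Nyq = fs_out / 2 = 32000 / 2 = 16000.0 Hz

fs_out = 32000 Hz; f_Nyquist = 16000.0 Hz


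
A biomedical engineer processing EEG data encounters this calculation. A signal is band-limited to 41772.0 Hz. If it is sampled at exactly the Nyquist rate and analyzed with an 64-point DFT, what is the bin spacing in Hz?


Step 1 — Nyquist sampling rate:
fs = 2 * fmax = 2 * 41772.0 = 83544.0 Hz

Step 2 — DFT bin spacing:
df = fs / N = 83544.0 / 64 = 1305.375 Hz

1305.375 Hz


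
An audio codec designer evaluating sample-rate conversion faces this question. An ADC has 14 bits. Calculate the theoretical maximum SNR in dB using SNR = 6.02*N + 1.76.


Theoretical SNR for a full-scale sinusoid:
SNR = 6.02 * N + 1.76
    = 6.02 * 14 + 1.76
    = 84.28 + 1.76
    = 86.04 dB

86.04 dB


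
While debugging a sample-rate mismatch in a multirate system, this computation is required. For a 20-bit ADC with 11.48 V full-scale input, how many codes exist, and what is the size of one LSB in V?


Step 1 — number of quantization levels:
L = 2^N = 2^20 = 1048576

Step 2 — LSB step size:
delta = Vfs / L
      = 11.48 / 1048576
      = 1.095e-05 V

Levels = 1048576; step size = 1.095e-05 V


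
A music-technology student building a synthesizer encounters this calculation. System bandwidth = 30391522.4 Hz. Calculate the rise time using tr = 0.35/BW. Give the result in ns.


Rise time from bandwidth relationship:
tr = 0.35 / BW
   = 0.35 / 30391522.4
   = 1.151636945e-08 s
   = 11.5164 ns

11.5164 ns


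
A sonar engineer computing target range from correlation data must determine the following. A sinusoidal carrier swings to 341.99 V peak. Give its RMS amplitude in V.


RMS voltage for a sinusoidal waveform:
V_rms = V_peak / sqrt(2)
      = 341.99 / 1.414214
      = 241.823 V

241.823 V


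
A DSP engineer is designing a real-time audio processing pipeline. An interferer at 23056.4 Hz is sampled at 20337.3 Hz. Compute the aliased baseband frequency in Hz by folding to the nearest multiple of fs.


Compute the nearest integer multiple of fs to the signal:
n = round(23056.4 / 20337.3) = 1
f_alias = |23056.4 - 1 * 20337.3|
        = |23056.4 - 20337.3|
        = 2719.1 Hz

2719.1


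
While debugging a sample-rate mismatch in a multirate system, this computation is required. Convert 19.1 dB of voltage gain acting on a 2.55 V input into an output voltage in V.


Output voltage from dB gain:
V_out = V_in * 10^(gain_dB / 20)
      = 2.55 * 10^(19.1 / 20)
      = 2.55 * 9.015711
      = 22.9901 V

22.9901 V


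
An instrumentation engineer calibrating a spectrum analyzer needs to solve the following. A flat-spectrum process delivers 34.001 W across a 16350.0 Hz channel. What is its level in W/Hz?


Power spectral density:
PSD = P / BW
    = 34.001 / 16350.0
    = 0.00207957 W/Hz

0.00207957 W/Hz


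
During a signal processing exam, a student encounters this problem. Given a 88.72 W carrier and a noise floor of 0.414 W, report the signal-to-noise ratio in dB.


SNR in decibels:
SNR = 10 * log10(Ps / Pn)
    = 10 * log10(88.72 / 0.414)
    = 10 * log10(214.2995)
    = 10 * 2.331
    = 23.31 dB

23.31 dB


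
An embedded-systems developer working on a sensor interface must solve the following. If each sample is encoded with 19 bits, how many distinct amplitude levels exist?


Number of quantization levels = 2^N
= 2^19
= 524288

524288
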